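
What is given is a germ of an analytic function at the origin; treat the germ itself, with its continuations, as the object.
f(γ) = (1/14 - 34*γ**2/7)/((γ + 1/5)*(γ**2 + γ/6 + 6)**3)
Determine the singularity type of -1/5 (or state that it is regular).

The denominator factor γ + 1/5 vanishes at -1/5 and appears to the power 1; the numerator there equals -43/350, nonzero, and no other factor vanishes.
Hence a pole whose order is the multiplicity, 1.

The point is a pole of order 1.


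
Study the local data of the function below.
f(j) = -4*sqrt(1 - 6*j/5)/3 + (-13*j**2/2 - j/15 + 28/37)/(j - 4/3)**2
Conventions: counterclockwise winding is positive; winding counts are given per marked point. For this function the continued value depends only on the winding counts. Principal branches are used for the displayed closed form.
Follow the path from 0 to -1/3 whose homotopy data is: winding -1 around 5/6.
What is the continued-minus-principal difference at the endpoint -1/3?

Continued minus principal equals (8/15)*sqrt(35).

The rational part is single-valued and drops out of the difference; each branch term changes only by its own monodromy.
(-4/3)*sqrt(1 - j/(5/6)): winding -1 is odd, the square root flips sign, contributing -2*(-4/3)*sqrt(1 - (-1/3)/(5/6)) = -2*(-4/3)*sqrt(7/5) = (8/15)*sqrt(35).
Summing the contributions at j = -1/3 gives (8/15)*sqrt(35).


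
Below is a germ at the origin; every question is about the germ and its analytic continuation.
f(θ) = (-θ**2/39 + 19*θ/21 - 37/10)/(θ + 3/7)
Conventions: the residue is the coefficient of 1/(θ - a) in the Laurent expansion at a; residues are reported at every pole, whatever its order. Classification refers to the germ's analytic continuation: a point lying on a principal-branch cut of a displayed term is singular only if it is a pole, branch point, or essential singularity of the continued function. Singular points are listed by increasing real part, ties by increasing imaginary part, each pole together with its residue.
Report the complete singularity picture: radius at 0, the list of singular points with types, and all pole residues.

Denominator factor (θ + 3/7): pole of order 1 at -3/7, modulus 3/7.
The radius of convergence is the smallest modulus among the singular points: 3/7.
At the order-1 pole -3/7 set g(θ) = (θ - (-3/7))*f(θ) = -θ**2/39 + 19*θ/21 - 37/10.
Simple pole: residue = g(a) at a = -3/7, which is -26069/6370.

Radius of convergence at 0: 3/7.
At -3/7: a pole of order 1; residue -26069/6370.


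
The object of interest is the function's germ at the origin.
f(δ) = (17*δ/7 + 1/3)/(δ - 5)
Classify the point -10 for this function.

The point is a regular point.

Denominator factors: δ - 5 = -15 at δ = -10 — none vanishes.
So the germ continues analytically to -10.


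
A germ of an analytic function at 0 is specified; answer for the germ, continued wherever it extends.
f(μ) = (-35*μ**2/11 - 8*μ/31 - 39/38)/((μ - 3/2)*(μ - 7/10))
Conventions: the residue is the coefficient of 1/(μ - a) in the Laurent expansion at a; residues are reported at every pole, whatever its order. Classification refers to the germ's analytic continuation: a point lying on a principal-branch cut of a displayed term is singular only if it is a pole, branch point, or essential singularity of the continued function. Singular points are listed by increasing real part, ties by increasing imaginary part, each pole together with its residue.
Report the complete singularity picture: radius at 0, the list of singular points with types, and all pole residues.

Radius of convergence at 0: 7/10.
At 7/10: a pole of order 1; residue 358425/103664.
At 3/2: a pole of order 1; residue -1110825/103664.

Denominator factor (μ - 7/10): pole of order 1 at 7/10, modulus 7/10.
Denominator factor (μ - 3/2): pole of order 1 at 3/2, modulus 3/2.
The radius of convergence is the smallest modulus among the singular points: 7/10.
At the order-1 pole 7/10 set g(μ) = (μ - (7/10))*f(μ) = (-35*μ**2/11 - 8*μ/31 - 39/38)/(μ - 3/2).
Simple pole: residue = g(a) at a = 7/10, which is 358425/103664.
At the order-1 pole 3/2 set g(μ) = (μ - (3/2))*f(μ) = (-35*μ**2/11 - 8*μ/31 - 39/38)/(μ - 7/10).
Simple pole: residue = g(a) at a = 3/2, which is -1110825/103664.
List the singular points by increasing real part (a conjugate pair: the negative imaginary part first).


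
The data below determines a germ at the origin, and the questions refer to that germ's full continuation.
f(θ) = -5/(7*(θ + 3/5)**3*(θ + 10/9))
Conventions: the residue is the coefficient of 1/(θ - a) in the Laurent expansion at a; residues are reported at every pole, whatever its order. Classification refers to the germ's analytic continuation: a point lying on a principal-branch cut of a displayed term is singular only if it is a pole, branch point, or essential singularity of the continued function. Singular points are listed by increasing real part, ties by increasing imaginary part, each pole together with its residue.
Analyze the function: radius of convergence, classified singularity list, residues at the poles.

Radius of convergence at 0: 3/5.
At -10/9: a pole of order 1; residue 455625/85169.
At -3/5: a pole of order 3; residue -455625/85169.

Denominator factor (θ + 10/9): pole of order 1 at -10/9, modulus 10/9.
Denominator factor (θ + 3/5)^3: pole of order 3 at -3/5, modulus 3/5.
The radius of convergence is the smallest modulus among the singular points: 3/5.
At the order-1 pole -10/9 set g(θ) = (θ - (-10/9))*f(θ) = -5/(7*(θ + 3/5)**3).
Simple pole: residue = g(a) at a = -10/9, which is 455625/85169.
At the order-3 pole -3/5 set g(θ) = (θ - (-3/5))^3*f(θ) = -5/(7*(θ + 10/9)).
Order-3 pole: residue = g''(a)/2; g''(-3/5) = -911250/85169, so the residue is -455625/85169.
List the singular points by increasing real part (a conjugate pair: the negative imaginary part first).


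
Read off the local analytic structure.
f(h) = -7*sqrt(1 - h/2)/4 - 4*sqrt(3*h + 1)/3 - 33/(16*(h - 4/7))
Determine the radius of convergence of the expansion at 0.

Denominator factor (h - 4/7): pole of order 1 at 4/7, modulus 4/7.
Branch term (-4/3)*sqrt(1 - h/(-1/3)): its argument vanishes at h = -1/3, a square-root branch point, modulus 1/3.
Branch term (-7/4)*sqrt(1 - h/(2)): its argument vanishes at h = 2, a square-root branch point, modulus 2.
The radius of convergence is the smallest modulus among the singular points: 1/3.

The radius of convergence is 1/3.


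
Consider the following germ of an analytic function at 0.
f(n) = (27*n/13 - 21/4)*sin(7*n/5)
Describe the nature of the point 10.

The point is a regular point.

There is no denominator, hence no pole anywhere.
The factor sin(7*n/5) is entire.
So the germ continues analytically to 10.


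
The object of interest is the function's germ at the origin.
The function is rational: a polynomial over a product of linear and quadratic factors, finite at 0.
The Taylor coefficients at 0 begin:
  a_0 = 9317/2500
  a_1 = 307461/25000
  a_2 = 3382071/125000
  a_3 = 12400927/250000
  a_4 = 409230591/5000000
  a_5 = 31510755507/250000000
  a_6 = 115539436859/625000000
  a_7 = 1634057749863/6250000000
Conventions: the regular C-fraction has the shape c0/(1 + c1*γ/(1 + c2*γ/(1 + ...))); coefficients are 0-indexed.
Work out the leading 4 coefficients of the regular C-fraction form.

The regular C-fraction coefficients are [9317/2500, -33/10, 11/10, -11/15].

Taylor coefficients (read off): a_0 = 9317/2500, a_1 = 307461/25000, a_2 = 3382071/125000, a_3 = 12400927/250000.
c0 = a_0 = 9317/2500. Peel one level at a time: if S = 1 + c*γ/S' with S'(0) = 1, then c is the γ-coefficient of S and S' = c*γ/(S - 1).
S_1 = c0/f = 1 + (-33/10)*γ + (363/100)*γ^2 + ...; c1 = -33/10.
S_2 = c1*γ/(S_1 - 1) = 1 + (11/10)*γ + (121/150)*γ^2 + ...; c2 = 11/10.
S_3 = c2*γ/(S_2 - 1) = 1 + (-11/15)*γ + ...; c3 = -11/15.


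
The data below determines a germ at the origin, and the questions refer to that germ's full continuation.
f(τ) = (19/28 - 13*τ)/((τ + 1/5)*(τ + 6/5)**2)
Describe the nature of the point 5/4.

Denominator factors: τ + 1/5 = 29/20 at τ = 5/4; τ + 6/5 = 49/20 at τ = 5/4 — none vanishes.
So the germ continues analytically to 5/4.

The point is a regular point.


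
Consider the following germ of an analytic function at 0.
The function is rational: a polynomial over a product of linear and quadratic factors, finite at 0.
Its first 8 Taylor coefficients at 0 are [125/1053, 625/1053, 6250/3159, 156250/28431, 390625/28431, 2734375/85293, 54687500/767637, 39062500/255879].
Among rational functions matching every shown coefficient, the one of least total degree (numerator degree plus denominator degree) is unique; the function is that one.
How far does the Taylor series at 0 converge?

The radius of convergence is 3/5.

No rational of total degree below 3 reproduces all 8 coefficients; solving the [0/3] Pade equations on them gives f(n) = -1/(39*(n - 3/5)**3), whose expansion matches every shown term.
Denominator factor (n - 3/5)^3: pole of order 3 at 3/5, modulus 3/5.
The radius of convergence is the smallest modulus among the singular points: 3/5.


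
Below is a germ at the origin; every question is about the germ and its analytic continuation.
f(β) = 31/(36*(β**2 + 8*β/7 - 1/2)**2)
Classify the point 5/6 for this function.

Denominator factors: β**2 + 8*β/7 - 1/2 = 289/252 at β = 5/6 — none vanishes.
So the germ continues analytically to 5/6.

The point is a regular point.


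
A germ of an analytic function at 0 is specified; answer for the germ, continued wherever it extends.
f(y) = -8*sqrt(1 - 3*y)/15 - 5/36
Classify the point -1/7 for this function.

The point is a regular point.

There is no denominator, hence no pole anywhere.
Branch term sqrt(1 - y/(1/3)): argument at -1/7 is 10/7, nonzero, so -1/7 is not its branch point (a point on a principal cut is still regular for the continued germ).
So the germ continues analytically to -1/7.


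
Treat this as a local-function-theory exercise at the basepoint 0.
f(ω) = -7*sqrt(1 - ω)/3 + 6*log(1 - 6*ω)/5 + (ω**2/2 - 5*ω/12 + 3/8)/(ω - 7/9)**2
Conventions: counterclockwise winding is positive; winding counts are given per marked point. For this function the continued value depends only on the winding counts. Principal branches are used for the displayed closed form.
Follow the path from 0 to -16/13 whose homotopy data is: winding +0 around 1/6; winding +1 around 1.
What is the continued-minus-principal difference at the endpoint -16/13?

The rational part is single-valued and drops out of the difference; each branch term changes only by its own monodromy.
(6/5)*log(1 - ω/(1/6)): winding 0 around 1/6, so this term returns to its principal value, contribution 0.
(-7/3)*sqrt(1 - ω/(1)): winding +1 is odd, the square root flips sign, contributing -2*(-7/3)*sqrt(1 - (-16/13)/(1)) = -2*(-7/3)*sqrt(29/13) = (14/39)*sqrt(377).
Summing the contributions at ω = -16/13 gives (14/39)*sqrt(377).

Continued minus principal equals (14/39)*sqrt(377).


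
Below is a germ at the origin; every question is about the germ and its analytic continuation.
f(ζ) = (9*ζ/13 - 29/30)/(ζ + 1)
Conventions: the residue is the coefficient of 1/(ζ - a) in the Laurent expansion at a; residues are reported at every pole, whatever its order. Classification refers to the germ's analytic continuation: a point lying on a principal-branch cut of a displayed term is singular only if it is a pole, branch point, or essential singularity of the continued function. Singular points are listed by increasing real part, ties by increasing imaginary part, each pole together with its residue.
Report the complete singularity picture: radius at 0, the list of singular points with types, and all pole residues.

Radius of convergence at 0: 1.
At -1: a pole of order 1; residue -647/390.

Denominator factor (ζ + 1): pole of order 1 at -1, modulus 1.
The radius of convergence is the smallest modulus among the singular points: 1.
At the order-1 pole -1 set g(ζ) = (ζ - (-1))*f(ζ) = 9*ζ/13 - 29/30.
Simple pole: residue = g(a) at a = -1, which is -647/390.


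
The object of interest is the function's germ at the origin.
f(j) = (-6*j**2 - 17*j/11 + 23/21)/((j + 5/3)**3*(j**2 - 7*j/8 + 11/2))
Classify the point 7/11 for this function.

Denominator factors: j**2 - 7*j/8 + 11/2 = 5177/968 at j = 7/11; j + 5/3 = 76/33 at j = 7/11 — none vanishes.
So the germ continues analytically to 7/11.

The point is a regular point.


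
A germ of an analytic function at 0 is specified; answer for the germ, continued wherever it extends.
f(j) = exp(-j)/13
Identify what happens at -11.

The point is a regular point.

There is no denominator, hence no pole anywhere.
The factor exp(-j) is entire.
So the germ continues analytically to -11.


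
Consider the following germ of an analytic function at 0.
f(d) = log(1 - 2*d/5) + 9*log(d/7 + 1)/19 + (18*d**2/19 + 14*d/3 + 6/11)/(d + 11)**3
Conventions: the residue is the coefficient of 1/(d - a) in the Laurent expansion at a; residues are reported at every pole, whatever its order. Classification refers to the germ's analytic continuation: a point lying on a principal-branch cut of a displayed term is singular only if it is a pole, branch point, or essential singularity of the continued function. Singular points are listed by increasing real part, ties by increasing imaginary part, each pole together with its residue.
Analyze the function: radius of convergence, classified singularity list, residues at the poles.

Denominator factor (d + 11)^3: pole of order 3 at -11, modulus 11.
Branch term (1)*log(1 - d/(5/2)): its argument vanishes at d = 5/2, a logarithmic branch point, modulus 5/2.
Branch term (9/19)*log(1 - d/(-7)): its argument vanishes at d = -7, a logarithmic branch point, modulus 7.
The radius of convergence is the smallest modulus among the singular points: 5/2.
The branch terms are analytic at -11 and contribute nothing to the residue; only the rational part matters.
At the order-3 pole -11 set g(d) = (d - (-11))^3*(rational part) = 18*d**2/19 + 14*d/3 + 6/11.
Order-3 pole: residue = g''(a)/2; g''(-11) = 36/19, so the residue is 18/19.
List the singular points by increasing real part (a conjugate pair: the negative imaginary part first).

Radius of convergence at 0: 5/2.
At -11: a pole of order 3; residue 18/19.
At -7: a logarithmic branch point.
At 5/2: a logarithmic branch point.


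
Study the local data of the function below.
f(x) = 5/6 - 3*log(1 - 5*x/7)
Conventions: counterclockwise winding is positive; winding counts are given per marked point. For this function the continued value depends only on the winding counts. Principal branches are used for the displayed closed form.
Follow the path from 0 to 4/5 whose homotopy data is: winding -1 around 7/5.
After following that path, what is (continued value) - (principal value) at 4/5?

Continued minus principal equals (6)*pi*i.

The rational part is single-valued and drops out of the difference; each branch term changes only by its own monodromy.
(-3)*log(1 - x/(7/5)): each positive loop around 7/5 adds 2*pi*i to the log, so winding -1 contributes (-3)*(-1)*2*pi*i = (6)*pi*i.
Summing the contributions at x = 4/5 gives (6)*pi*i.


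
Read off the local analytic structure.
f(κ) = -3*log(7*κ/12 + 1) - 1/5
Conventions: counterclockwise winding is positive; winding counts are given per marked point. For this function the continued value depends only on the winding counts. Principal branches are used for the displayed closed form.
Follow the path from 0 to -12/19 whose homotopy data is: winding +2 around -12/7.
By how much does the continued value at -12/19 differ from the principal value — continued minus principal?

The rational part is single-valued and drops out of the difference; each branch term changes only by its own monodromy.
(-3)*log(1 - κ/(-12/7)): each positive loop around -12/7 adds 2*pi*i to the log, so winding +2 contributes (-3)*(2)*2*pi*i = -(12)*pi*i.
Summing the contributions at κ = -12/19 gives -(12)*pi*i.

Continued minus principal equals -(12)*pi*i.


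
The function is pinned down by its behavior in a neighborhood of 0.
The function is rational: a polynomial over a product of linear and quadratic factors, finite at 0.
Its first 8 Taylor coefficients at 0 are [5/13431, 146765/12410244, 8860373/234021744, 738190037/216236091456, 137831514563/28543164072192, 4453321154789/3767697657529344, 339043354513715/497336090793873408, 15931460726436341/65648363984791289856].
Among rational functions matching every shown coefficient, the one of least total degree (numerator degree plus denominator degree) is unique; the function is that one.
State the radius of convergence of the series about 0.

No rational of total degree below 5 reproduces all 8 coefficients; solving the [2/3] Pade equations on them gives f(ψ) = (-27*ψ**2/10 - 6*ψ/7 - 1/37)/((ψ - 12/5)*(ψ + 11/2)**2), whose expansion matches every shown term.
Denominator factor (ψ - 12/5): pole of order 1 at 12/5, modulus 12/5.
Denominator factor (ψ + 11/2)^2: pole of order 2 at -11/2, modulus 11/2.
The radius of convergence is the smallest modulus among the singular points: 12/5.

The radius of convergence is 12/5.


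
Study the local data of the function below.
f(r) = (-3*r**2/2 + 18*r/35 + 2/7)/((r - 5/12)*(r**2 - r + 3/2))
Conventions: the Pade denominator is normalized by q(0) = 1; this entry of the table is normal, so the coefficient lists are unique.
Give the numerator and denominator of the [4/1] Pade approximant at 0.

The Pade approximant has numerator coefficients [-16/35, -610691824/562387175, 1212555524/562387175, 1328842232/562387175, 349550072/562387175]; denominator coefficients [1, -120091076/48204615].

Taylor coefficients needed (expand at 0): a_0 = -16/35, a_1 = -1168/525, a_2 = -26668/7875, a_3 = -717448/118125, a_4 = -25709128/1771875, a_5 = -137246944/3796875.
Write the denominator as Q(r) = 1 + q1*r. Requiring Q*f - P = O(r^6) with deg P <= 4 kills the coefficients of r^5..r^5 in Q*f:
  r^5: a_5 + q1*a_4 = 0, i.e. -137246944/3796875 + (-25709128/1771875)*q1 = 0.
Solving this linear system: q1 = -120091076/48204615.
The numerator is Q*f truncated at degree 4: P0 = a_0 = -16/35; P1 = a_1 + q1*a_0 = -610691824/562387175; P2 = a_2 + q1*a_1 = 1212555524/562387175; P3 = a_3 + q1*a_2 = 1328842232/562387175; P4 = a_4 + q1*a_3 = 349550072/562387175.


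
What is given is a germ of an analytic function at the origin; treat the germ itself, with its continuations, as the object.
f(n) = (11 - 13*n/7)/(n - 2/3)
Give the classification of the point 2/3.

The denominator factor n - 2/3 vanishes at 2/3 and appears to the power 1; the numerator there equals 205/21, nonzero, and no other factor vanishes.
Hence a pole whose order is the multiplicity, 1.

The point is a pole of order 1.


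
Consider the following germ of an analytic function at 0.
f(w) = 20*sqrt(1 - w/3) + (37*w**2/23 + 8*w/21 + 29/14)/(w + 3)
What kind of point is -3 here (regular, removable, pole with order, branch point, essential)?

The denominator factor w + 3 vanishes at -3 and appears to the power 1; the numerator there equals 4961/322, nonzero, and no other factor vanishes.
The branch terms are analytic at this point.
Hence a pole whose order is the multiplicity, 1.

The point is a pole of order 1.


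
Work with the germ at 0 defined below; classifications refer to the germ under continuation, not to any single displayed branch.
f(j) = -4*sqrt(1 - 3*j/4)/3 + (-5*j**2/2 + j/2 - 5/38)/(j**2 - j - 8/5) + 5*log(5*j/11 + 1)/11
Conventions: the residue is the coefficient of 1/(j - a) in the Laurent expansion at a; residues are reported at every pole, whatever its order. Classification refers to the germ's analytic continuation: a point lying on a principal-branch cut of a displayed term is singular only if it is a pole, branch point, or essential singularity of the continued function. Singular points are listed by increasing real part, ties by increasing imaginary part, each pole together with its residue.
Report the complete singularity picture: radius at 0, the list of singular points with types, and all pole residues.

Radius of convergence at 0: -1/2 + (1/10)*sqrt(185).
At -11/5: a logarithmic branch point.
At 1/2 - (1/10)*sqrt(185): a pole of order 1; residue -1 + (195/1406)*sqrt(185).
At 4/3: an algebraic (square-root) branch point.
At 1/2 + (1/10)*sqrt(185): a pole of order 1; residue -1 - (195/1406)*sqrt(185).


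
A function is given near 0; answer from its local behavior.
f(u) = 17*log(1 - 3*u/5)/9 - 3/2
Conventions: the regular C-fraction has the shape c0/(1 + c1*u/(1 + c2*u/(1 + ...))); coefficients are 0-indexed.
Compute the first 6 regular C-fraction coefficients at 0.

The regular C-fraction coefficients are [-3/2, -34/45, 41/90, 27/410, -15/41, -41/625].

Taylor coefficients (expand at 0): a_0 = -3/2, a_1 = -17/15, a_2 = -17/50, a_3 = -17/125, a_4 = -153/2500, a_5 = -459/15625.
c0 = a_0 = -3/2. Peel one level at a time: if S = 1 + c*u/S' with S'(0) = 1, then c is the u-coefficient of S and S' = c*u/(S - 1).
S_1 = c0/f = 1 + (-34/45)*u + (697/2025)*u^2 + ...; c1 = -34/45.
S_2 = c1*u/(S_1 - 1) = 1 + (41/90)*u + (-3/100)*u^2 + ...; c2 = 41/90.
S_3 = c2*u/(S_2 - 1) = 1 + (27/410)*u + (81/3362)*u^2 + ...; c3 = 27/410.
S_4 = c3*u/(S_3 - 1) = 1 + (-15/41)*u + (-3/125)*u^2 + ...; c4 = -15/41.
S_5 = c4*u/(S_4 - 1) = 1 + (-41/625)*u + ...; c5 = -41/625.


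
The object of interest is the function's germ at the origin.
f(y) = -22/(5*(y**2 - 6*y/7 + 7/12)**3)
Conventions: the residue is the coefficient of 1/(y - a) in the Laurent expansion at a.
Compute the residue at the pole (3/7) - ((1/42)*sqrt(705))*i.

The factor y**2 - 6*y/7 + 7/12 splits as (y - a)(y - a') with a = (3/7) - ((1/42)*sqrt(705))*i, a' = (3/7) + ((1/42)*sqrt(705))*i. At the order-3 pole a set g(y) = (y - a)^3*f(y) = [-22/5] / (y - a')^3.
Order-3 pole: residue = g''(a)/2; g''((3/7) - ((1/42)*sqrt(705))*i) = -((39933432/64889375)*sqrt(705))*i, so the residue is -((19966716/64889375)*sqrt(705))*i.

The residue is -((19966716/64889375)*sqrt(705))*i.


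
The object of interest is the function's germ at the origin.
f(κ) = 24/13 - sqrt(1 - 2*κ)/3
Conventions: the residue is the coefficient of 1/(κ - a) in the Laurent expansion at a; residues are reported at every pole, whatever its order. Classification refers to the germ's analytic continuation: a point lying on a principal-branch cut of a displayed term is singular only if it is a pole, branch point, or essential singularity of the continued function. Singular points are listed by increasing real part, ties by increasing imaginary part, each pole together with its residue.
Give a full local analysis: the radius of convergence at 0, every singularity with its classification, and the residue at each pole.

Radius of convergence at 0: 1/2.
At 1/2: an algebraic (square-root) branch point.

Branch term (-1/3)*sqrt(1 - κ/(1/2)): its argument vanishes at κ = 1/2, a square-root branch point, modulus 1/2.
The radius of convergence is the smallest modulus among the singular points: 1/2.


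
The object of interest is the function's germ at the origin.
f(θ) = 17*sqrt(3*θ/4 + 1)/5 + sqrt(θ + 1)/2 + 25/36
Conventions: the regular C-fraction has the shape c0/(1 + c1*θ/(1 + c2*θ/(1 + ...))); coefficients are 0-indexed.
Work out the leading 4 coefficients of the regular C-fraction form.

The regular C-fraction coefficients are [827/180, -549/1654, 427523/807152, 31648463/417262448].

Taylor coefficients (expand at 0): a_0 = 827/180, a_1 = 61/40, a_2 = -193/640, a_3 = 619/5120.
c0 = a_0 = 827/180. Peel one level at a time: if S = 1 + c*θ/S' with S'(0) = 1, then c is the θ-coefficient of S and S' = c*θ/(S - 1).
S_1 = c0/f = 1 + (-549/1654)*θ + (3847707/21885728)*θ^2 + ...; c1 = -549/1654.
S_2 = c1*θ/(S_1 - 1) = 1 + (427523/807152)*θ + (-38269/952576)*θ^2 + ...; c2 = 427523/807152.
S_3 = c2*θ/(S_2 - 1) = 1 + (31648463/417262448)*θ + ...; c3 = 31648463/417262448.


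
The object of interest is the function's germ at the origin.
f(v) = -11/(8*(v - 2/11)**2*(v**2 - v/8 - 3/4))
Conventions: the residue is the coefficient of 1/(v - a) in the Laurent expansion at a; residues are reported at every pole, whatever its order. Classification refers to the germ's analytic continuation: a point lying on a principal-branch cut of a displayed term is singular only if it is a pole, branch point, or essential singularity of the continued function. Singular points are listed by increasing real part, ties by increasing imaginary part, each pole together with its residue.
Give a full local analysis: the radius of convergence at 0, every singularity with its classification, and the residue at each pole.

Radius of convergence at 0: 2/11.
At 1/16 - (1/16)*sqrt(193): a pole of order 1; residue -307461/1025312 + (15834907/197885216)*sqrt(193).
At 2/11: a pole of order 2; residue 307461/512656.
At 1/16 + (1/16)*sqrt(193): a pole of order 1; residue -307461/1025312 - (15834907/197885216)*sqrt(193).

Denominator factor (v - 2/11)^2: pole of order 2 at 2/11, modulus 2/11.
Denominator factor (v**2 - v/8 - 3/4): discriminant 193/64, real irrational roots 1/16 + (1/16)*sqrt(193) and 1/16 - (1/16)*sqrt(193); poles of order 1, moduli 1/16 + (1/16)*sqrt(193) and -1/16 + (1/16)*sqrt(193).
The radius of convergence is the smallest modulus among the singular points: 2/11.
The factor v**2 - v/8 - 3/4 splits as (v - a)(v - a') with a = 1/16 - (1/16)*sqrt(193), a' = 1/16 + (1/16)*sqrt(193). At the order-1 pole a set g(v) = (v - a)*f(v) = [-11/(8*(v - 2/11)**2)] / (v - a').
Simple pole: residue = g(a) at a = 1/16 - (1/16)*sqrt(193), which is -307461/1025312 + (15834907/197885216)*sqrt(193).
At the order-2 pole 2/11 set g(v) = (v - (2/11))^2*f(v) = -11/(8*(v**2 - v/8 - 3/4)).
Order-2 pole: residue = g'(a); g'(2/11) = 307461/512656, so the residue is 307461/512656.
The factor v**2 - v/8 - 3/4 splits as (v - a)(v - a') with a = 1/16 + (1/16)*sqrt(193), a' = 1/16 - (1/16)*sqrt(193). At the order-1 pole a set g(v) = (v - a)*f(v) = [-11/(8*(v - 2/11)**2)] / (v - a').
Simple pole: residue = g(a) at a = 1/16 + (1/16)*sqrt(193), which is -307461/1025312 - (15834907/197885216)*sqrt(193).
List the singular points by increasing real part (a conjugate pair: the negative imaginary part first).


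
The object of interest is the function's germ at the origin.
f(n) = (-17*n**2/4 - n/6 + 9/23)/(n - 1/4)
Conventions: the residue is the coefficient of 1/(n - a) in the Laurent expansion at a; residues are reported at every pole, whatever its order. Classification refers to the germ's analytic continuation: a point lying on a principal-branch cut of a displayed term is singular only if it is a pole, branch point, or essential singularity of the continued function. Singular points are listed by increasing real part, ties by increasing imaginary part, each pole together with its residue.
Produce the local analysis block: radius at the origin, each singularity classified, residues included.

Radius of convergence at 0: 1/4.
At 1/4: a pole of order 1; residue 371/4416.

Denominator factor (n - 1/4): pole of order 1 at 1/4, modulus 1/4.
The radius of convergence is the smallest modulus among the singular points: 1/4.
At the order-1 pole 1/4 set g(n) = (n - (1/4))*f(n) = -17*n**2/4 - n/6 + 9/23.
Simple pole: residue = g(a) at a = 1/4, which is 371/4416.


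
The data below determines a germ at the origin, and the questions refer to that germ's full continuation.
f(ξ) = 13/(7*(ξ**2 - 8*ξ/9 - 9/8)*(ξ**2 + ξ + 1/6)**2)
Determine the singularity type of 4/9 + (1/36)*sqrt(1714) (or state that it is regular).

The denominator factor ξ**2 - 8*ξ/9 - 9/8 vanishes at 4/9 + (1/36)*sqrt(1714) and appears to the power 1; the numerator there equals 13/7, nonzero, and no other factor vanishes.
Hence a pole whose order is the multiplicity, 1.

The point is a pole of order 1.


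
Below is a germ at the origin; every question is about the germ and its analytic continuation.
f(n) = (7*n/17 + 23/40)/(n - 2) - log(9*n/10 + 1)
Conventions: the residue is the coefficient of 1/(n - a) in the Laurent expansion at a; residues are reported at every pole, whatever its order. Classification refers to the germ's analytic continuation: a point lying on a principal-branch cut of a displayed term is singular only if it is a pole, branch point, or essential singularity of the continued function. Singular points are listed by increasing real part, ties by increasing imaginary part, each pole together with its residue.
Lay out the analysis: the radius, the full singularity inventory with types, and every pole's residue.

Denominator factor (n - 2): pole of order 1 at 2, modulus 2.
Branch term (-1)*log(1 - n/(-10/9)): its argument vanishes at n = -10/9, a logarithmic branch point, modulus 10/9.
The radius of convergence is the smallest modulus among the singular points: 10/9.
The branch term is analytic at 2 and contributes nothing to the residue; only the rational part matters.
At the order-1 pole 2 set g(n) = (n - (2))*(rational part) = 7*n/17 + 23/40.
Simple pole: residue = g(a) at a = 2, which is 951/680.
List the singular points by increasing real part (a conjugate pair: the negative imaginary part first).

Radius of convergence at 0: 10/9.
At -10/9: a logarithmic branch point.
At 2: a pole of order 1; residue 951/680.


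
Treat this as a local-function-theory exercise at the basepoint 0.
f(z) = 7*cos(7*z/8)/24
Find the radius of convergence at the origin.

The factor cos(7*z/8) is entire and contributes no finite singular point.
The polynomial part has no poles.
No finite singular points: the Taylor series at 0 converges everywhere.

The radius of convergence is infinite.


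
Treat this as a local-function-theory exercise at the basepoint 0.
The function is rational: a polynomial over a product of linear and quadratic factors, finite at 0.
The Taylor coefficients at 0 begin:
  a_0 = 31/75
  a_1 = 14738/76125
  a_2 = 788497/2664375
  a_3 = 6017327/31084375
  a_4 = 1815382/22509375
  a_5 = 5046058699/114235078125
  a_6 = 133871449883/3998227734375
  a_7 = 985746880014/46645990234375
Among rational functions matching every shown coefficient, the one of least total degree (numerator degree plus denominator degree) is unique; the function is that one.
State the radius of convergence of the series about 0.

The radius of convergence is 5/3.

No rational of total degree below 5 reproduces all 8 coefficients; solving the [2/3] Pade equations on them gives f(γ) = (-11*γ**2/5 + 16*γ/29 - 31/9)/((γ - 5/3)*(γ**2 - γ/7 + 5)), whose expansion matches every shown term.
Denominator factor (γ**2 - γ/7 + 5): discriminant -979/49, complex-conjugate roots (1/14) + ((1/14)*sqrt(979))*i and (1/14) - ((1/14)*sqrt(979))*i; poles of order 1, moduli sqrt(5) and sqrt(5).
Denominator factor (γ - 5/3): pole of order 1 at 5/3, modulus 5/3.
The radius of convergence is the smallest modulus among the singular points: 5/3.


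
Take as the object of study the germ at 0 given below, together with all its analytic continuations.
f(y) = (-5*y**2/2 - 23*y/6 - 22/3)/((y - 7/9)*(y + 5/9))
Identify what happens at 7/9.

The point is a pole of order 1.

The denominator factor y - 7/9 vanishes at 7/9 and appears to the power 1; the numerator there equals -958/81, nonzero, and no other factor vanishes.
Hence a pole whose order is the multiplicity, 1.


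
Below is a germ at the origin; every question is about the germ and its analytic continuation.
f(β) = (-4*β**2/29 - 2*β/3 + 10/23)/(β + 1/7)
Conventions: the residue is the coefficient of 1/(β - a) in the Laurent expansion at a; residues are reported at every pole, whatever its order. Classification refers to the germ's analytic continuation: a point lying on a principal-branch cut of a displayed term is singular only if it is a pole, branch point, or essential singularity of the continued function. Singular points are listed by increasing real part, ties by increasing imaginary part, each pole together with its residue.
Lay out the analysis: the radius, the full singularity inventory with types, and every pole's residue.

Denominator factor (β + 1/7): pole of order 1 at -1/7, modulus 1/7.
The radius of convergence is the smallest modulus among the singular points: 1/7.
At the order-1 pole -1/7 set g(β) = (β - (-1/7))*f(β) = -4*β**2/29 - 2*β/3 + 10/23.
Simple pole: residue = g(a) at a = -1/7, which is 51692/98049.

Radius of convergence at 0: 1/7.
At -1/7: a pole of order 1; residue 51692/98049.


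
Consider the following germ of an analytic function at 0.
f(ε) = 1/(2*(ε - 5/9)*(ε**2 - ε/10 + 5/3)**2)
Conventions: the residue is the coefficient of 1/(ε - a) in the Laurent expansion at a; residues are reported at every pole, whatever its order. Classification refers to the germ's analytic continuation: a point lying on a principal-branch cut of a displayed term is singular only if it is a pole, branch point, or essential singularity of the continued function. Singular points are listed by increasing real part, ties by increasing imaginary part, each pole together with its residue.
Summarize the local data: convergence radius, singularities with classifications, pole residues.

Radius of convergence at 0: 5/9.
At (1/20) - ((1/60)*sqrt(5991))*i: a pole of order 2; residue (-6561/96721) - ((208891683/385724218489)*sqrt(5991))*i.
At (1/20) + ((1/60)*sqrt(5991))*i: a pole of order 2; residue (-6561/96721) + ((208891683/385724218489)*sqrt(5991))*i.
At 5/9: a pole of order 1; residue 13122/96721.


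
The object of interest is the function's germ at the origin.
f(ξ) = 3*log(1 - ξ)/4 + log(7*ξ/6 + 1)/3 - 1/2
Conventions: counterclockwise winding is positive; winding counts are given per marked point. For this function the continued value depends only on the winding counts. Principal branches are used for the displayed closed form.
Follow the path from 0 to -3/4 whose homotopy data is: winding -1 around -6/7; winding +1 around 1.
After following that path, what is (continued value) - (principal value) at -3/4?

The rational part is single-valued and drops out of the difference; each branch term changes only by its own monodromy.
(3/4)*log(1 - ξ/(1)): each positive loop around 1 adds 2*pi*i to the log, so winding +1 contributes (3/4)*(1)*2*pi*i = (3/2)*pi*i.
(1/3)*log(1 - ξ/(-6/7)): each positive loop around -6/7 adds 2*pi*i to the log, so winding -1 contributes (1/3)*(-1)*2*pi*i = -(2/3)*pi*i.
Summing the contributions at ξ = -3/4 gives (5/6)*pi*i.

Continued minus principal equals (5/6)*pi*i.


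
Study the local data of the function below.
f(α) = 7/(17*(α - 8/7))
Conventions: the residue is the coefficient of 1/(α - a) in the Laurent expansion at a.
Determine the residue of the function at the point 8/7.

The residue is 7/17.

At the order-1 pole 8/7 set g(α) = (α - (8/7))*f(α) = 7/17.
Simple pole: residue = g(a) at a = 8/7, which is 7/17.


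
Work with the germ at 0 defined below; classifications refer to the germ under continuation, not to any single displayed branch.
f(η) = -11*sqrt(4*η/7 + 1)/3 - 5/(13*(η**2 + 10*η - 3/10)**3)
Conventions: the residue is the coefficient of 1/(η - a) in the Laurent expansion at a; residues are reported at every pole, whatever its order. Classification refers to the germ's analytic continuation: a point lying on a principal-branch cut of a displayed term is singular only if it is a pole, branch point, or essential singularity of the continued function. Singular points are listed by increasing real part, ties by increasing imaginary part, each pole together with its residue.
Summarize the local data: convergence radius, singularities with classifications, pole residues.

Radius of convergence at 0: -5 + (1/10)*sqrt(2530).
At -5 - (1/10)*sqrt(2530): a pole of order 3; residue (375/842102404)*sqrt(2530).
At -7/4: an algebraic (square-root) branch point.
At -5 + (1/10)*sqrt(2530): a pole of order 3; residue -(375/842102404)*sqrt(2530).

Denominator factor (η**2 + 10*η - 3/10)^3: discriminant 506/5, real irrational roots -5 + (1/10)*sqrt(2530) and -5 - (1/10)*sqrt(2530); poles of order 3, moduli -5 + (1/10)*sqrt(2530) and 5 + (1/10)*sqrt(2530).
Branch term (-11/3)*sqrt(1 - η/(-7/4)): its argument vanishes at η = -7/4, a square-root branch point, modulus 7/4.
The radius of convergence is the smallest modulus among the singular points: -5 + (1/10)*sqrt(2530).
The branch term is analytic at -5 - (1/10)*sqrt(2530) and contributes nothing to the residue; only the rational part matters.
The factor η**2 + 10*η - 3/10 splits as (η - a)(η - a') with a = -5 - (1/10)*sqrt(2530), a' = -5 + (1/10)*sqrt(2530). At the order-3 pole a set g(η) = (η - a)^3*(rational part) = [-5/13] / (η - a')^3.
Order-3 pole: residue = g''(a)/2; g''(-5 - (1/10)*sqrt(2530)) = (375/421051202)*sqrt(2530), so the residue is (375/842102404)*sqrt(2530).
The branch term is analytic at -5 + (1/10)*sqrt(2530) and contributes nothing to the residue; only the rational part matters.
The factor η**2 + 10*η - 3/10 splits as (η - a)(η - a') with a = -5 + (1/10)*sqrt(2530), a' = -5 - (1/10)*sqrt(2530). At the order-3 pole a set g(η) = (η - a)^3*(rational part) = [-5/13] / (η - a')^3.
Order-3 pole: residue = g''(a)/2; g''(-5 + (1/10)*sqrt(2530)) = -(375/421051202)*sqrt(2530), so the residue is -(375/842102404)*sqrt(2530).
List the singular points by increasing real part (a conjugate pair: the negative imaginary part first).


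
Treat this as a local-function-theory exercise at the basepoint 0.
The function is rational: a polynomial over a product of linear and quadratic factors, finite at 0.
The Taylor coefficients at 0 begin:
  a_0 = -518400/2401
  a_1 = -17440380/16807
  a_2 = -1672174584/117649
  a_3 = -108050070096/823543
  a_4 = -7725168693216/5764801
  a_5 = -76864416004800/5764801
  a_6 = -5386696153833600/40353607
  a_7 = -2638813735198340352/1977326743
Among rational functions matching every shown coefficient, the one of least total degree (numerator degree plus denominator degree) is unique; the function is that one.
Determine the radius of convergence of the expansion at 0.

No rational of total degree below 6 reproduces all 8 coefficients; solving the [2/4] Pade equations on them gives f(y) = (-19*y**2/35 - 7*y/32 + 30/7)/((y - 1/10)*(y + 7/12)**3), whose expansion matches every shown term.
Denominator factor (y - 1/10): pole of order 1 at 1/10, modulus 1/10.
Denominator factor (y + 7/12)^3: pole of order 3 at -7/12, modulus 7/12.
The radius of convergence is the smallest modulus among the singular points: 1/10.

The radius of convergence is 1/10.


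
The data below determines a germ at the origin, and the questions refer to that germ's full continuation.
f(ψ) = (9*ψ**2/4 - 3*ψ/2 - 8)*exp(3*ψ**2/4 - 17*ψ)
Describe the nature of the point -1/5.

The point is a regular point.

There is no denominator, hence no pole anywhere.
The factor exp(3*ψ**2/4 - 17*ψ) is entire.
So the germ continues analytically to -1/5.


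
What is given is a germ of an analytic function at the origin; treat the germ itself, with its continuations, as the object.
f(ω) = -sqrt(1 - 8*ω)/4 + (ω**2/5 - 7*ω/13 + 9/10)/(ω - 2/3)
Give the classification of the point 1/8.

The point is an algebraic (square-root) branch point.

The term (-1/4)*sqrt(1 - ω/(1/8)) has argument 1 - 1/8/(1/8) = 0 at 1/8: a square-root (algebraic, two-sheeted) branch point; the remaining terms are analytic or single-valued there.


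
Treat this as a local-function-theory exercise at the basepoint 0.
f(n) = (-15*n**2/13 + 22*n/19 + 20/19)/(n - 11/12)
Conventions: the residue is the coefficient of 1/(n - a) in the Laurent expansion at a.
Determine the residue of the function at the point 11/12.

At the order-1 pole 11/12 set g(n) = (n - (11/12))*f(n) = -15*n**2/13 + 22*n/19 + 20/19.
Simple pole: residue = g(a) at a = 11/12, which is 4523/3952.

The residue is 4523/3952.


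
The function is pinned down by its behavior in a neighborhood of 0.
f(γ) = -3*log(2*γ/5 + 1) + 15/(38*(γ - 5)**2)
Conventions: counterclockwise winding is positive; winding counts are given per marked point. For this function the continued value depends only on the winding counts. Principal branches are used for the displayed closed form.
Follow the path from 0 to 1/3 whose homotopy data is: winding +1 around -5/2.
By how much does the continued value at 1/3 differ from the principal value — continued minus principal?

The rational part is single-valued and drops out of the difference; each branch term changes only by its own monodromy.
(-3)*log(1 - γ/(-5/2)): each positive loop around -5/2 adds 2*pi*i to the log, so winding +1 contributes (-3)*(1)*2*pi*i = -(6)*pi*i.
Summing the contributions at γ = 1/3 gives -(6)*pi*i.

Continued minus principal equals -(6)*pi*i.
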